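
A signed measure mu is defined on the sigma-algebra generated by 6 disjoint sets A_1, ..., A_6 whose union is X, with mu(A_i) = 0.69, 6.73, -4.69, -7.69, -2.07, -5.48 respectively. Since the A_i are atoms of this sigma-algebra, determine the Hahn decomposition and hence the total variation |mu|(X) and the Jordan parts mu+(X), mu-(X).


Step 1: Every measurable set is a union of atoms (the cells / points), so a Hahn decomposition is
  obtained by grouping atoms by sign: P = union of atoms with mu > 0, N = union of the remaining atoms.
  Atoms in P (indices): 1, 2;  atoms in N (indices): 3, 4, 5, 6
  Positive values: 0.69, 6.73
  Negative values: -4.69, -7.69, -2.07, -5.48
Step 2: mu+(X) = mu(P) = sum of positive atom values = 7.42
Step 3: mu-(X) = -mu(N) = sum of |negative atom values| = 19.93
Step 4: |mu|(X) = mu+(X) + mu-(X) = 7.42 + 19.93 = 27.35


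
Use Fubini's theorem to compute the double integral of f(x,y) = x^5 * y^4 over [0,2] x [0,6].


By Fubini's theorem, the double integral factors as a product of single integrals:
Step 1: integral_0^2 x^5 dx = [x^6/6] from 0 to 2
     = 2^6/6 = 10.666667
Step 2: integral_0^6 y^4 dy = [y^5/5] from 0 to 6
     = 6^5/5 = 1555.2
Step 3: Double integral = 10.666667 * 1555.2 = 16588.8


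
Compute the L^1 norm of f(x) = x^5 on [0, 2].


Step 1: ||f||_1 = (integral_0^2 |x^5|^1 dx)^(1/1)
     = (integral_0^2 x^5 dx)^(1/1)
Step 2: integral_0^2 x^5 dx = [x^6/(6)] from 0 to 2 = 2^6/6
     = 64/6 = 10.666667
Step 3: ||f||_1 = (10.666667)^(1/1) = 10.666667


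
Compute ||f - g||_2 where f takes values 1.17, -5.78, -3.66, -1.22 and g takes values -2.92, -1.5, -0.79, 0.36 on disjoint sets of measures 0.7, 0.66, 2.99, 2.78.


Step 1: Compute differences f_i - g_i:
  1.17 - -2.92 = 4.09
  -5.78 - -1.5 = -4.28
  -3.66 - -0.79 = -2.87
  -1.22 - 0.36 = -1.58
Step 2: Compute |diff|^2 * measure for each set:
  |4.09|^2 * 0.7 = 16.7281 * 0.7 = 11.70967
  |-4.28|^2 * 0.66 = 18.3184 * 0.66 = 12.090144
  |-2.87|^2 * 2.99 = 8.2369 * 2.99 = 24.628331
  |-1.58|^2 * 2.78 = 2.4964 * 2.78 = 6.939992
Step 3: Sum = 55.368137
Step 4: ||f-g||_2 = (55.368137)^(1/2) = 7.440977


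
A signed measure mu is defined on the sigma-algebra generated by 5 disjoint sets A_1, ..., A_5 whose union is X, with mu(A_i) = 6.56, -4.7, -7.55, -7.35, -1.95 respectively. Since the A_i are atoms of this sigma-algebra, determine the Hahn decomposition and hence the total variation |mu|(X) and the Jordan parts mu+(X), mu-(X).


Step 1: Every measurable set is a union of atoms (the cells / points), so a Hahn decomposition is
  obtained by grouping atoms by sign: P = union of atoms with mu > 0, N = union of the remaining atoms.
  Atoms in P (indices): 1;  atoms in N (indices): 2, 3, 4, 5
  Positive values: 6.56
  Negative values: -4.7, -7.55, -7.35, -1.95
Step 2: mu+(X) = mu(P) = sum of positive atom values = 6.56
Step 3: mu-(X) = -mu(N) = sum of |negative atom values| = 21.55
Step 4: |mu|(X) = mu+(X) + mu-(X) = 6.56 + 21.55 = 28.11


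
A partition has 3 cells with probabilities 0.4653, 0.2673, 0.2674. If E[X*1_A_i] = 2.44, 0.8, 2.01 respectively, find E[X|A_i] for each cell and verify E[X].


For each cell A_i: E[X|A_i] = E[X*1_A_i] / P(A_i)
Step 1: E[X|A_1] = 2.44 / 0.4653 = 5.243929
Step 2: E[X|A_2] = 0.8 / 0.2673 = 2.992892
Step 3: E[X|A_3] = 2.01 / 0.2674 = 7.516829
Verification: E[X] = sum E[X*1_A_i] = 2.44 + 0.8 + 2.01 = 5.25


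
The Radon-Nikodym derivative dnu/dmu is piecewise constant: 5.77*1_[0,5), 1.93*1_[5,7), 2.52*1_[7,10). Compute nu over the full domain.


Integrate each piece of the Radon-Nikodym derivative:
Step 1: integral_0^5 5.77 dx = 5.77*(5-0) = 5.77*5 = 28.85
Step 2: integral_5^7 1.93 dx = 1.93*(7-5) = 1.93*2 = 3.86
Step 3: integral_7^10 2.52 dx = 2.52*(10-7) = 2.52*3 = 7.56
Total: 28.85 + 3.86 + 7.56 = 40.27


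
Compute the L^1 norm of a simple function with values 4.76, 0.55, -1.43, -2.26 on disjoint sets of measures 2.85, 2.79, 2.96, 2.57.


Step 1: Compute |f_i|^1 for each value:
  |4.76|^1 = 4.76
  |0.55|^1 = 0.55
  |-1.43|^1 = 1.43
  |-2.26|^1 = 2.26
Step 2: Multiply by measures and sum:
  4.76 * 2.85 = 13.566
  0.55 * 2.79 = 1.5345
  1.43 * 2.96 = 4.2328
  2.26 * 2.57 = 5.8082
Sum = 13.566 + 1.5345 + 4.2328 + 5.8082 = 25.1415
Step 3: Take the p-th root:
||f||_1 = (25.1415)^(1/1) = 25.1415


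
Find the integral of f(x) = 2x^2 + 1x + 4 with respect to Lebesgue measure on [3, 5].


The Lebesgue integral of a Riemann-integrable function agrees with the Riemann integral.
Antiderivative F(x) = (2/3)x^3 + (1/2)x^2 + 4x
F(5) = (2/3)*5^3 + (1/2)*5^2 + 4*5
     = (2/3)*125 + (1/2)*25 + 4*5
     = 83.333333 + 12.5 + 20
     = 115.833333
F(3) = 34.5
Integral = F(5) - F(3) = 115.833333 - 34.5 = 81.333333


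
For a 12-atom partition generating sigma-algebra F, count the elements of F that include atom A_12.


Each element of F is a union of some subset S of the 12 atoms.
The element contains A_12 iff A_12 is in S.
So we count subsets S of {A_1,...,A_12} with A_12 in S: choose freely among the other 11 atoms.
Count = 2^(12-1) = 2^11 = 2048.


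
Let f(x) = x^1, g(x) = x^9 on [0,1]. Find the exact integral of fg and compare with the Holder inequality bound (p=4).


Step 1: Exact integral of f*g = integral(x^10, 0, 1) = 1/11
     = 0.090909
Step 2: Holder bound with p=4, q=1.333333:
  ||f||_p = (integral x^4 dx)^(1/4) = (1/5)^(1/4) = 0.66874
  ||g||_q = (integral x^12 dx)^(1/1.333333) = (1/13)^(1/1.333333) = 0.146064
Step 3: Holder bound = ||f||_p * ||g||_q = 0.66874 * 0.146064 = 0.097679
Verification: 0.090909 <= 0.097679 (Holder holds)


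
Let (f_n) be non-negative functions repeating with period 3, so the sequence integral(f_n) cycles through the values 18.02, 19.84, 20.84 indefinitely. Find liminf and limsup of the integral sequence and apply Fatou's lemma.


The sequence (integral(f_n)) is periodic with period 3, repeating the values 18.02, 19.84, 20.84 indefinitely.
Step 1: For a periodic sequence, every tail (a_m, a_(m+1), ...) contains all 3 period values infinitely often.
Step 2: Hence inf of every tail = min of the period values = min(18.02, 19.84, 20.84) = 18.02.
        liminf_n integral(f_n) = sup over m of (inf of tail from m) = 18.02.
Step 3: Similarly sup of every tail = max of the period values = 20.84.
        limsup_n integral(f_n) = 20.84.
Step 4: Fatou's lemma: integral(liminf_n f_n) <= liminf_n integral(f_n) = 18.02.
        So the integral of the pointwise liminf is at most 18.02.


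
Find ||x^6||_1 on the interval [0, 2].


Step 1: ||f||_1 = (integral_0^2 |x^6|^1 dx)^(1/1)
     = (integral_0^2 x^6 dx)^(1/1)
Step 2: integral_0^2 x^6 dx = [x^7/(7)] from 0 to 2 = 2^7/7
     = 128/7 = 18.285714
Step 3: ||f||_1 = (18.285714)^(1/1) = 18.285714


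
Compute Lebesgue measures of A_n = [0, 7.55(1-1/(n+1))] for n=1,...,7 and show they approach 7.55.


By continuity of measure from below: if A_n increases to A, then m(A_n) -> m(A).
Here A = [0, 7.55], so m(A) = 7.55
Step 1: a_1 = 7.55*(1 - 1/2) = 3.775, m(A_1) = 3.775
Step 2: a_2 = 7.55*(1 - 1/3) = 5.0333, m(A_2) = 5.0333
Step 3: a_3 = 7.55*(1 - 1/4) = 5.6625, m(A_3) = 5.6625
Step 4: a_4 = 7.55*(1 - 1/5) = 6.04, m(A_4) = 6.04
Step 5: a_5 = 7.55*(1 - 1/6) = 6.2917, m(A_5) = 6.2917
Step 6: a_6 = 7.55*(1 - 1/7) = 6.4714, m(A_6) = 6.4714
Step 7: a_7 = 7.55*(1 - 1/8) = 6.6063, m(A_7) = 6.6063
Limit: m(A_n) -> m([0,7.55]) = 7.55


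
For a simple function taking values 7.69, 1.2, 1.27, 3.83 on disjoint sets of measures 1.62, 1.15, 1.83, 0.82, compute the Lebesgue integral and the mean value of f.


Step 1: Integral = sum(value_i * measure_i)
= 7.69*1.62 + 1.2*1.15 + 1.27*1.83 + 3.83*0.82
= 12.4578 + 1.38 + 2.3241 + 3.1406
= 19.3025
Step 2: Total measure of domain = 1.62 + 1.15 + 1.83 + 0.82 = 5.42
Step 3: Average value = 19.3025 / 5.42 = 3.561347


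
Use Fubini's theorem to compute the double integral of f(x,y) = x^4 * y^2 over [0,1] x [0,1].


By Fubini's theorem, the double integral factors as a product of single integrals:
Step 1: integral_0^1 x^4 dx = [x^5/5] from 0 to 1
     = 1^5/5 = 0.2
Step 2: integral_0^1 y^2 dy = [y^3/3] from 0 to 1
     = 1^3/3 = 0.333333
Step 3: Double integral = 0.2 * 0.333333 = 0.066667


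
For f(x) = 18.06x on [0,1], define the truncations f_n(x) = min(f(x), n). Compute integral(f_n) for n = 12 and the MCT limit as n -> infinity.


f(x) = 18.06x on [0,1]; f_n(x) = min(18.06x, n). At n = 12:
Step 1: f(x) reaches 12 at x = 12/18.06 = 0.664452
Step 2: integral(f_12) = integral(18.06x, 0, 0.664452) + integral(12, 0.664452, 1)
       = 18.06*0.664452^2/2 + 12*(1 - 0.664452)
       = 3.986711 + 4.026578
       = 8.013289
Step 3: As n -> infinity, f_n increases to f, so by MCT integral(f_n) -> integral(f) = 18.06/2 = 9.03.
Convergence: integral(f_12) = 8.013289 -> 9.03 as n -> infinity


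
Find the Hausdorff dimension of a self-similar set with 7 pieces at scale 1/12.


For a self-similar set with N copies scaled by 1/r:
dim_H = log(N)/log(r) = log(7)/log(12)
= 1.94591/2.484907
= 0.783092


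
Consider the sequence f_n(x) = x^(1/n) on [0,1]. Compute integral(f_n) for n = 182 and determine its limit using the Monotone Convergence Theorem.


At n = 182: f_182(x) = x^(1/182).
Step 1: integral(x^(1/182), 0, 1) = [x^(1/182+1) / (1/182+1)] from 0 to 1
     = 1 / (1/182 + 1) = 1 / ((182+1)/182) = 182/(182+1)
     = 182/183 = 0.994536
Step 2: As n -> infinity, f_n(x) = x^(1/n) -> 1 for x in (0,1], and f_n is increasing in n.
By MCT, lim_n integral(f_n) = integral(lim_n f_n) = integral(1, 0, 1) = 1.
Step 3: Verify convergence: 182/183 = 0.994536 -> 1


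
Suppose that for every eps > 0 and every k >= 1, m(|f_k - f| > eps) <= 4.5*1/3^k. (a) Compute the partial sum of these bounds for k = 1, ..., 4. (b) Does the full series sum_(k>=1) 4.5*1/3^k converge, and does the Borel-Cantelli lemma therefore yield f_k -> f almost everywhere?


Step 1: List the terms 4.5*1/3^k for k = 1 to 4:
  k=1: 1.5
  k=2: 0.5
  k=3: 0.166667
  k=4: 0.055556
Step 2: Partial sum = 1.5 + 0.5 + 0.166667 + 0.055556
     = 2.222222
Step 3: The full series sum_(k>=1) 4.5*1/3^k converges (geometric series with ratio 1/3 < 1; a constant multiple of a convergent series converges).
Step 4: Fix eps > 0. Since sum_k m(|f_k - f| > eps) < infinity, the Borel-Cantelli lemma gives
        m(limsup_k {|f_k - f| > eps}) = 0, i.e. for a.e. x, |f_k(x) - f(x)| <= eps for all large k.
        Applying this with eps = 1/j for j = 1, 2, ... and intersecting the countably many full-measure sets,
        for a.e. x we get limsup_k |f_k(x) - f(x)| <= 1/j for every j, hence f_k -> f almost everywhere.
Conclusion: series converges; Borel-Cantelli yields f_k -> f a.e.


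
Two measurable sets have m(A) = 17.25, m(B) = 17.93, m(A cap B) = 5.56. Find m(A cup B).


By inclusion-exclusion: m(A u B) = m(A) + m(B) - m(A n B)
= 17.25 + 17.93 - 5.56
= 29.62


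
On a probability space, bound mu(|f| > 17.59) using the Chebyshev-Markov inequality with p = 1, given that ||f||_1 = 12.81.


Chebyshev/Markov inequality: mu(|f| > eps) <= (||f||_p / eps)^p
Step 1: ||f||_1 / eps = 12.81 / 17.59 = 0.728255
Step 2: Raise to power p = 1:
  (0.728255)^1 = 0.728255
Step 3: Therefore mu(|f| > 17.59) <= 0.728255


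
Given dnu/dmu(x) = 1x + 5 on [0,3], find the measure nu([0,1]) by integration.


nu(A) = integral_A (dnu/dmu) dmu = integral_0^1 (1x + 5) dx
Step 1: Antiderivative F(x) = (1/2)x^2 + 5x
Step 2: F(1) = (1/2)*1^2 + 5*1 = 0.5 + 5 = 5.5
Step 3: F(0) = (1/2)*0^2 + 5*0 = 0.0 + 0 = 0.0
Step 4: nu([0,1]) = F(1) - F(0) = 5.5 - 0.0 = 5.5


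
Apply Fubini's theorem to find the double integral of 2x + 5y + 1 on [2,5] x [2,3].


By Fubini, integrate in x first, then y.
Step 1: Fix y, integrate over x in [2,5]:
  integral(2x + 5y + 1, x=2..5)
  = 2*(5^2 - 2^2)/2 + (5y + 1)*(5 - 2)
  = 21 + (5y + 1)*3
  = 21 + 15y + 3
  = 24 + 15y
Step 2: Integrate over y in [2,3]:
  integral(24 + 15y, y=2..3)
  = 24*1 + 15*(3^2 - 2^2)/2
  = 24 + 37.5
  = 61.5


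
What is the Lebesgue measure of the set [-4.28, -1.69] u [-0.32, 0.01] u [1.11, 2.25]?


For pairwise disjoint intervals, m(union) = sum of lengths.
= (-1.69 - -4.28) + (0.01 - -0.32) + (2.25 - 1.11)
= 2.59 + 0.33 + 1.14
= 4.06


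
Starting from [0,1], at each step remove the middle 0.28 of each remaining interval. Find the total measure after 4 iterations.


Step 1: At each step, fraction remaining = 1 - 0.28 = 0.72
Step 2: After 4 steps, measure = (0.72)^4
Step 3: Computing the power step by step:
  After step 1: 0.72
  After step 2: 0.5184
  After step 3: 0.373248
  After step 4: 0.268739
Result = 0.268739


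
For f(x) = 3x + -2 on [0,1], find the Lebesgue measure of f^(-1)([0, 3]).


f^(-1)([0, 3]) = {x : 0 <= 3x + -2 <= 3}
Solving: (0 - -2)/3 <= x <= (3 - -2)/3
= [0.666667, 1.666667]
Intersecting with [0,1]: [0.666667, 1]
Measure = 1 - 0.666667 = 0.333333


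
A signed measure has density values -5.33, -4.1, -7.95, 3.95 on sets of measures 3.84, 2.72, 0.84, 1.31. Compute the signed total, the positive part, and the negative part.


Step 1: Compute signed measure on each set:
  Set 1: -5.33 * 3.84 = -20.4672
  Set 2: -4.1 * 2.72 = -11.152
  Set 3: -7.95 * 0.84 = -6.678
  Set 4: 3.95 * 1.31 = 5.1745
Step 2: Total signed measure = (-20.4672) + (-11.152) + (-6.678) + (5.1745)
     = -33.1227
Step 3: Positive part mu+(X) = sum of positive contributions = 5.1745
Step 4: Negative part mu-(X) = |sum of negative contributions| = 38.2972


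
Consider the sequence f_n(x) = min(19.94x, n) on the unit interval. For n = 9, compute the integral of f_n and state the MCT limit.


f(x) = 19.94x on [0,1]; f_n(x) = min(19.94x, n). At n = 9:
Step 1: f(x) reaches 9 at x = 9/19.94 = 0.451354
Step 2: integral(f_9) = integral(19.94x, 0, 0.451354) + integral(9, 0.451354, 1)
       = 19.94*0.451354^2/2 + 9*(1 - 0.451354)
       = 2.031093 + 4.937813
       = 6.968907
Step 3: As n -> infinity, f_n increases to f, so by MCT integral(f_n) -> integral(f) = 19.94/2 = 9.97.
Convergence: integral(f_9) = 6.968907 -> 9.97 as n -> infinity


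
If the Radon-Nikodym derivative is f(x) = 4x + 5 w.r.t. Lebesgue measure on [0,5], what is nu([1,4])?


nu(A) = integral_A (dnu/dmu) dmu = integral_1^4 (4x + 5) dx
Step 1: Antiderivative F(x) = (4/2)x^2 + 5x
Step 2: F(4) = (4/2)*4^2 + 5*4 = 32 + 20 = 52
Step 3: F(1) = (4/2)*1^2 + 5*1 = 2 + 5 = 7
Step 4: nu([1,4]) = F(4) - F(1) = 52 - 7 = 45


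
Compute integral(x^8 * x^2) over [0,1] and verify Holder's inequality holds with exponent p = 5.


Step 1: Exact integral of f*g = integral(x^10, 0, 1) = 1/11
     = 0.090909
Step 2: Holder bound with p=5, q=1.25:
  ||f||_p = (integral x^40 dx)^(1/5) = (1/41)^(1/5) = 0.475821
  ||g||_q = (integral x^2.5 dx)^(1/1.25) = (1/3.5)^(1/1.25) = 0.367067
Step 3: Holder bound = ||f||_p * ||g||_q = 0.475821 * 0.367067 = 0.174658
Verification: 0.090909 <= 0.174658 (Holder holds)


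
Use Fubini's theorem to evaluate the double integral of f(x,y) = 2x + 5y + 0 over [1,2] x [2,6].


By Fubini, integrate in x first, then y.
Step 1: Fix y, integrate over x in [1,2]:
  integral(2x + 5y + 0, x=1..2)
  = 2*(2^2 - 1^2)/2 + (5y + 0)*(2 - 1)
  = 3 + (5y + 0)*1
  = 3 + 5y + 0
  = 3 + 5y
Step 2: Integrate over y in [2,6]:
  integral(3 + 5y, y=2..6)
  = 3*4 + 5*(6^2 - 2^2)/2
  = 12 + 80
  = 92


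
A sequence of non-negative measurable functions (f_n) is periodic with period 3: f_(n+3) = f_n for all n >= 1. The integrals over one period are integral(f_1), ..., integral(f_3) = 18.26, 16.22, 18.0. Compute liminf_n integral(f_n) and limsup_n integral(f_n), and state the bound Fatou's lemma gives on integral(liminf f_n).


The sequence (integral(f_n)) is periodic with period 3, repeating the values 18.26, 16.22, 18.0 indefinitely.
Step 1: For a periodic sequence, every tail (a_m, a_(m+1), ...) contains all 3 period values infinitely often.
Step 2: Hence inf of every tail = min of the period values = min(18.26, 16.22, 18.0) = 16.22.
        liminf_n integral(f_n) = sup over m of (inf of tail from m) = 16.22.
Step 3: Similarly sup of every tail = max of the period values = 18.26.
        limsup_n integral(f_n) = 18.26.
Step 4: Fatou's lemma: integral(liminf_n f_n) <= liminf_n integral(f_n) = 16.22.
        So the integral of the pointwise liminf is at most 16.22.


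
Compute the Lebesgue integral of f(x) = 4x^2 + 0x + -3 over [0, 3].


The Lebesgue integral of a Riemann-integrable function agrees with the Riemann integral.
Antiderivative F(x) = (4/3)x^3 + (0/2)x^2 + -3x
F(3) = (4/3)*3^3 + (0/2)*3^2 + -3*3
     = (4/3)*27 + (0/2)*9 + -3*3
     = 36 + 0.0 + -9
     = 27
F(0) = 0.0
Integral = F(3) - F(0) = 27 - 0.0 = 27


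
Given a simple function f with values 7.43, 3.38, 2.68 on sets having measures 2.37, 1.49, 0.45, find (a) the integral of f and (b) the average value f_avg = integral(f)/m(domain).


Step 1: Integral = sum(value_i * measure_i)
= 7.43*2.37 + 3.38*1.49 + 2.68*0.45
= 17.6091 + 5.0362 + 1.206
= 23.8513
Step 2: Total measure of domain = 2.37 + 1.49 + 0.45 = 4.31
Step 3: Average value = 23.8513 / 4.31 = 5.533944


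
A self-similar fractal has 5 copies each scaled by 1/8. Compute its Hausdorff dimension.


For a self-similar set with N copies scaled by 1/r:
dim_H = log(N)/log(r) = log(5)/log(8)
= 1.609438/2.079442
= 0.773976


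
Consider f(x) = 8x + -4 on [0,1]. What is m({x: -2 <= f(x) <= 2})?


f^(-1)([-2, 2]) = {x : -2 <= 8x + -4 <= 2}
Solving: (-2 - -4)/8 <= x <= (2 - -4)/8
= [0.25, 0.75]
Intersecting with [0,1]: [0.25, 0.75]
Measure = 0.75 - 0.25 = 0.5


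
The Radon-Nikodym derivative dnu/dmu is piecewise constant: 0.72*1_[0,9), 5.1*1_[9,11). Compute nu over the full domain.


Integrate each piece of the Radon-Nikodym derivative:
Step 1: integral_0^9 0.72 dx = 0.72*(9-0) = 0.72*9 = 6.48
Step 2: integral_9^11 5.1 dx = 5.1*(11-9) = 5.1*2 = 10.2
Total: 6.48 + 10.2 = 16.68


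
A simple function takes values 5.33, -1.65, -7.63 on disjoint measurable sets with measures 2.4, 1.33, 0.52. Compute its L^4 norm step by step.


Step 1: Compute |f_i|^4 for each value:
  |5.33|^4 = 807.065599
  |-1.65|^4 = 7.412006
  |-7.63|^4 = 3389.207446
Step 2: Multiply by measures and sum:
  807.065599 * 2.4 = 1936.957438
  7.412006 * 1.33 = 9.857968
  3389.207446 * 0.52 = 1762.387872
Sum = 1936.957438 + 9.857968 + 1762.387872 = 3709.203278
Step 3: Take the p-th root:
||f||_4 = (3709.203278)^(1/4) = 7.804052


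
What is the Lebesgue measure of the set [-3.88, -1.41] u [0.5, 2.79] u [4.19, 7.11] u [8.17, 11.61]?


For pairwise disjoint intervals, m(union) = sum of lengths.
= (-1.41 - -3.88) + (2.79 - 0.5) + (7.11 - 4.19) + (11.61 - 8.17)
= 2.47 + 2.29 + 2.92 + 3.44
= 11.12


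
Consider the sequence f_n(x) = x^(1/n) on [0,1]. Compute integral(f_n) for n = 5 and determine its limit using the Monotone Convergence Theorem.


At n = 5: f_5(x) = x^(1/5).
Step 1: integral(x^(1/5), 0, 1) = [x^(1/5+1) / (1/5+1)] from 0 to 1
     = 1 / (1/5 + 1) = 1 / ((5+1)/5) = 5/(5+1)
     = 5/6 = 0.833333
Step 2: As n -> infinity, f_n(x) = x^(1/n) -> 1 for x in (0,1], and f_n is increasing in n.
By MCT, lim_n integral(f_n) = integral(lim_n f_n) = integral(1, 0, 1) = 1.
Step 3: Verify convergence: 5/6 = 0.833333 -> 1


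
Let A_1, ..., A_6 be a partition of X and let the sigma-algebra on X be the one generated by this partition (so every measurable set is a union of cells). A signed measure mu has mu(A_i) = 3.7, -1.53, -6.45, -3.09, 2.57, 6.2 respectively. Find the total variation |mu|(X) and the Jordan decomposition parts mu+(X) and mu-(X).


Step 1: Every measurable set is a union of atoms (the cells / points), so a Hahn decomposition is
  obtained by grouping atoms by sign: P = union of atoms with mu > 0, N = union of the remaining atoms.
  Atoms in P (indices): 1, 5, 6;  atoms in N (indices): 2, 3, 4
  Positive values: 3.7, 2.57, 6.2
  Negative values: -1.53, -6.45, -3.09
Step 2: mu+(X) = mu(P) = sum of positive atom values = 12.47
Step 3: mu-(X) = -mu(N) = sum of |negative atom values| = 11.07
Step 4: |mu|(X) = mu+(X) + mu-(X) = 12.47 + 11.07 = 23.54


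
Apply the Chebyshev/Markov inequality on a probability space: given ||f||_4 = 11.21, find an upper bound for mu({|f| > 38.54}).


Chebyshev/Markov inequality: mu(|f| > eps) <= (||f||_p / eps)^p
Step 1: ||f||_4 / eps = 11.21 / 38.54 = 0.290867
Step 2: Raise to power p = 4:
  (0.290867)^4 = 0.007158
Step 3: Therefore mu(|f| > 38.54) <= 0.007158


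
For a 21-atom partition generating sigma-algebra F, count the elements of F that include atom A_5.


Each element of F is a union of some subset S of the 21 atoms.
The element contains A_5 iff A_5 is in S.
So we count subsets S of {A_1,...,A_21} with A_5 in S: choose freely among the other 20 atoms.
Count = 2^(21-1) = 2^20 = 1048576.


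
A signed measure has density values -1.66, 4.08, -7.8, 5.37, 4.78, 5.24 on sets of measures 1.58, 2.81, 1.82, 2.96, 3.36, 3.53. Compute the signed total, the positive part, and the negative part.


Step 1: Compute signed measure on each set:
  Set 1: -1.66 * 1.58 = -2.6228
  Set 2: 4.08 * 2.81 = 11.4648
  Set 3: -7.8 * 1.82 = -14.196
  Set 4: 5.37 * 2.96 = 15.8952
  Set 5: 4.78 * 3.36 = 16.0608
  Set 6: 5.24 * 3.53 = 18.4972
Step 2: Total signed measure = (-2.6228) + (11.4648) + (-14.196) + (15.8952) + (16.0608) + (18.4972)
     = 45.0992
Step 3: Positive part mu+(X) = sum of positive contributions = 61.918
Step 4: Negative part mu-(X) = |sum of negative contributions| = 16.8188


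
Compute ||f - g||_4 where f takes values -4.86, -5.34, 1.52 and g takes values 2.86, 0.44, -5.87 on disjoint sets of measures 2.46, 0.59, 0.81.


Step 1: Compute differences f_i - g_i:
  -4.86 - 2.86 = -7.72
  -5.34 - 0.44 = -5.78
  1.52 - -5.87 = 7.39
Step 2: Compute |diff|^4 * measure for each set:
  |-7.72|^4 * 2.46 = 3551.969283 * 2.46 = 8737.844435
  |-5.78|^4 * 0.59 = 1116.121191 * 0.59 = 658.511502
  |7.39|^4 * 0.81 = 2982.481466 * 0.81 = 2415.809988
Step 3: Sum = 11812.165925
Step 4: ||f-g||_4 = (11812.165925)^(1/4) = 10.425152


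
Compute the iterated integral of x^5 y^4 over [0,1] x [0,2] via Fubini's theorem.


By Fubini's theorem, the double integral factors as a product of single integrals:
Step 1: integral_0^1 x^5 dx = [x^6/6] from 0 to 1
     = 1^6/6 = 0.166667
Step 2: integral_0^2 y^4 dy = [y^5/5] from 0 to 2
     = 2^5/5 = 6.4
Step 3: Double integral = 0.166667 * 6.4 = 1.066667


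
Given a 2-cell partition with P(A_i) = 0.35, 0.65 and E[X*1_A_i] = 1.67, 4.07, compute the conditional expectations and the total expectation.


For each cell A_i: E[X|A_i] = E[X*1_A_i] / P(A_i)
Step 1: E[X|A_1] = 1.67 / 0.35 = 4.771429
Step 2: E[X|A_2] = 4.07 / 0.65 = 6.261538
Verification: E[X] = sum E[X*1_A_i] = 1.67 + 4.07 = 5.74


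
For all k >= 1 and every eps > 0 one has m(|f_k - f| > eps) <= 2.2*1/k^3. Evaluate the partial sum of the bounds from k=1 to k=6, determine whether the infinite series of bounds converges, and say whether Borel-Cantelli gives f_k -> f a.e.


Step 1: List the terms 2.2*1/k^3 for k = 1 to 6:
  k=1: 2.2
  k=2: 0.275
  k=3: 0.081481
  k=4: 0.034375
  k=5: 0.0176
  k=6: 0.010185
Step 2: Partial sum = 2.2 + 0.275 + 0.081481 + 0.034375 + 0.0176 + 0.010185
     = 2.618642
Step 3: The full series sum_(k>=1) 2.2*1/k^3 converges (p-series with p = 3 > 1; a constant multiple of a convergent series converges).
Step 4: Fix eps > 0. Since sum_k m(|f_k - f| > eps) < infinity, the Borel-Cantelli lemma gives
        m(limsup_k {|f_k - f| > eps}) = 0, i.e. for a.e. x, |f_k(x) - f(x)| <= eps for all large k.
        Applying this with eps = 1/j for j = 1, 2, ... and intersecting the countably many full-measure sets,
        for a.e. x we get limsup_k |f_k(x) - f(x)| <= 1/j for every j, hence f_k -> f almost everywhere.
Conclusion: series converges; Borel-Cantelli yields f_k -> f a.e.


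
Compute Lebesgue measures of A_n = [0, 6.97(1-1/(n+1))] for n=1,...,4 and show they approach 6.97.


By continuity of measure from below: if A_n increases to A, then m(A_n) -> m(A).
Here A = [0, 6.97], so m(A) = 6.97
Step 1: a_1 = 6.97*(1 - 1/2) = 3.485, m(A_1) = 3.485
Step 2: a_2 = 6.97*(1 - 1/3) = 4.6467, m(A_2) = 4.6467
Step 3: a_3 = 6.97*(1 - 1/4) = 5.2275, m(A_3) = 5.2275
Step 4: a_4 = 6.97*(1 - 1/5) = 5.576, m(A_4) = 5.576
Limit: m(A_n) -> m([0,6.97]) = 6.97


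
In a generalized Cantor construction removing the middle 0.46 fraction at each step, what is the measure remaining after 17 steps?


Step 1: At each step, fraction remaining = 1 - 0.46 = 0.54
Step 2: After 17 steps, measure = (0.54)^17
Result = 2.822890e-05


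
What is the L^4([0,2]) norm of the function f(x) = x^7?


Step 1: ||f||_4 = (integral_0^2 |x^7|^4 dx)^(1/4)
     = (integral_0^2 x^28 dx)^(1/4)
Step 2: integral_0^2 x^28 dx = [x^29/(29)] from 0 to 2 = 2^29/29
     = 536870912/29 = 1.851279e+07
Step 3: ||f||_4 = (1.851279e+07)^(1/4) = 65.594582


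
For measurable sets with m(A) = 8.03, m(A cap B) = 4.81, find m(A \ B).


m(A \ B) = m(A) - m(A n B)
= 8.03 - 4.81
= 3.22


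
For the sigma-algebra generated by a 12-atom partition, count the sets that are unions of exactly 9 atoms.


Each element of F is a union of some subset of the 12 atoms.
Elements that are unions of exactly 9 atoms correspond to 9-element subsets of the 12 atoms.
Count = C(12, 9) = 12! / (9! * 3!) = 220.


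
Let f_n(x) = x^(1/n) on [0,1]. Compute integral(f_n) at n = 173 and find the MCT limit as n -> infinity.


At n = 173: f_173(x) = x^(1/173).
Step 1: integral(x^(1/173), 0, 1) = [x^(1/173+1) / (1/173+1)] from 0 to 1
     = 1 / (1/173 + 1) = 1 / ((173+1)/173) = 173/(173+1)
     = 173/174 = 0.994253
Step 2: As n -> infinity, f_n(x) = x^(1/n) -> 1 for x in (0,1], and f_n is increasing in n.
By MCT, lim_n integral(f_n) = integral(lim_n f_n) = integral(1, 0, 1) = 1.
Step 3: Verify convergence: 173/174 = 0.994253 -> 1


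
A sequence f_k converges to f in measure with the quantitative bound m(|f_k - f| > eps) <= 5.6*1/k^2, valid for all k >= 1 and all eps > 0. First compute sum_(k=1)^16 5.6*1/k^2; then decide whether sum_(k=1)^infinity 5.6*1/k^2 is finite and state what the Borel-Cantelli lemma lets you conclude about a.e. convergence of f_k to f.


Step 1: List the terms 5.6*1/k^2 for k = 1 to 16:
  k=1: 5.6
  k=2: 1.4
  k=3: 0.622222
  k=4: 0.35
  k=5: 0.224
  k=6: 0.155556
  k=7: 0.114286
  k=8: 0.0875
  k=9: 0.069136
  k=10: 0.056
  k=11: 0.046281
  k=12: 0.038889
  k=13: 0.033136
  k=14: 0.028571
  k=15: 0.024889
  k=16: 0.021875
Step 2: Partial sum = 5.6 + 1.4 + 0.622222 + 0.35 + 0.224 + 0.155556 + 0.114286 + 0.0875 + 0.069136 + 0.056 + 0.046281 + 0.038889 + 0.033136 + 0.028571 + 0.024889 + 0.021875
     = 8.872341
Step 3: The full series sum_(k>=1) 5.6*1/k^2 converges (p-series with p = 2 > 1; a constant multiple of a convergent series converges).
Step 4: Fix eps > 0. Since sum_k m(|f_k - f| > eps) < infinity, the Borel-Cantelli lemma gives
        m(limsup_k {|f_k - f| > eps}) = 0, i.e. for a.e. x, |f_k(x) - f(x)| <= eps for all large k.
        Applying this with eps = 1/j for j = 1, 2, ... and intersecting the countably many full-measure sets,
        for a.e. x we get limsup_k |f_k(x) - f(x)| <= 1/j for every j, hence f_k -> f almost everywhere.
Conclusion: series converges; Borel-Cantelli yields f_k -> f a.e.


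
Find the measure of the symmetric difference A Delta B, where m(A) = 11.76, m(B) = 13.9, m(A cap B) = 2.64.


m(A Delta B) = m(A) + m(B) - 2*m(A n B)
= 11.76 + 13.9 - 2*2.64
= 11.76 + 13.9 - 5.28
= 20.38


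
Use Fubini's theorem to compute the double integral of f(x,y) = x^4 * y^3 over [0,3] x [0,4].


By Fubini's theorem, the double integral factors as a product of single integrals:
Step 1: integral_0^3 x^4 dx = [x^5/5] from 0 to 3
     = 3^5/5 = 48.6
Step 2: integral_0^4 y^3 dy = [y^4/4] from 0 to 4
     = 4^4/4 = 64
Step 3: Double integral = 48.6 * 64 = 3110.4


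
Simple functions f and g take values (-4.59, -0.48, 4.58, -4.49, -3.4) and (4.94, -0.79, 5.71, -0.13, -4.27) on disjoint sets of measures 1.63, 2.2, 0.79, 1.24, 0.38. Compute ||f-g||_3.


Step 1: Compute differences f_i - g_i:
  -4.59 - 4.94 = -9.53
  -0.48 - -0.79 = 0.31
  4.58 - 5.71 = -1.13
  -4.49 - -0.13 = -4.36
  -3.4 - -4.27 = 0.87
Step 2: Compute |diff|^3 * measure for each set:
  |-9.53|^3 * 1.63 = 865.523177 * 1.63 = 1410.802779
  |0.31|^3 * 2.2 = 0.029791 * 2.2 = 0.06554
  |-1.13|^3 * 0.79 = 1.442897 * 0.79 = 1.139889
  |-4.36|^3 * 1.24 = 82.881856 * 1.24 = 102.773501
  |0.87|^3 * 0.38 = 0.658503 * 0.38 = 0.250231
Step 3: Sum = 1515.03194
Step 4: ||f-g||_3 = (1515.03194)^(1/3) = 11.485254


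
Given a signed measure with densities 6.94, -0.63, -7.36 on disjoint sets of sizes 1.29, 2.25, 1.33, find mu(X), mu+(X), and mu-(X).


Step 1: Compute signed measure on each set:
  Set 1: 6.94 * 1.29 = 8.9526
  Set 2: -0.63 * 2.25 = -1.4175
  Set 3: -7.36 * 1.33 = -9.7888
Step 2: Total signed measure = (8.9526) + (-1.4175) + (-9.7888)
     = -2.2537
Step 3: Positive part mu+(X) = sum of positive contributions = 8.9526
Step 4: Negative part mu-(X) = |sum of negative contributions| = 11.2063


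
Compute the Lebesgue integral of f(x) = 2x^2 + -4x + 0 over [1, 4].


The Lebesgue integral of a Riemann-integrable function agrees with the Riemann integral.
Antiderivative F(x) = (2/3)x^3 + (-4/2)x^2 + 0x
F(4) = (2/3)*4^3 + (-4/2)*4^2 + 0*4
     = (2/3)*64 + (-4/2)*16 + 0*4
     = 42.666667 + -32 + 0
     = 10.666667
F(1) = -1.333333
Integral = F(4) - F(1) = 10.666667 - -1.333333 = 12


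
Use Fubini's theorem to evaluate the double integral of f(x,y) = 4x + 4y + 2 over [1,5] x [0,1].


By Fubini, integrate in x first, then y.
Step 1: Fix y, integrate over x in [1,5]:
  integral(4x + 4y + 2, x=1..5)
  = 4*(5^2 - 1^2)/2 + (4y + 2)*(5 - 1)
  = 48 + (4y + 2)*4
  = 48 + 16y + 8
  = 56 + 16y
Step 2: Integrate over y in [0,1]:
  integral(56 + 16y, y=0..1)
  = 56*1 + 16*(1^2 - 0^2)/2
  = 56 + 8
  = 64


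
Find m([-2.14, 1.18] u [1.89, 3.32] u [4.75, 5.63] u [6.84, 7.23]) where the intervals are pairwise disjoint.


For pairwise disjoint intervals, m(union) = sum of lengths.
= (1.18 - -2.14) + (3.32 - 1.89) + (5.63 - 4.75) + (7.23 - 6.84)
= 3.32 + 1.43 + 0.88 + 0.39
= 6.02


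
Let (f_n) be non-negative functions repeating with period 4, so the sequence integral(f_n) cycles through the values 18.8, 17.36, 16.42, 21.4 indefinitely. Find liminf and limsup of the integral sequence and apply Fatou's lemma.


The sequence (integral(f_n)) is periodic with period 4, repeating the values 18.8, 17.36, 16.42, 21.4 indefinitely.
Step 1: For a periodic sequence, every tail (a_m, a_(m+1), ...) contains all 4 period values infinitely often.
Step 2: Hence inf of every tail = min of the period values = min(18.8, 17.36, 16.42, 21.4) = 16.42.
        liminf_n integral(f_n) = sup over m of (inf of tail from m) = 16.42.
Step 3: Similarly sup of every tail = max of the period values = 21.4.
        limsup_n integral(f_n) = 21.4.
Step 4: Fatou's lemma: integral(liminf_n f_n) <= liminf_n integral(f_n) = 16.42.
        So the integral of the pointwise liminf is at most 16.42.


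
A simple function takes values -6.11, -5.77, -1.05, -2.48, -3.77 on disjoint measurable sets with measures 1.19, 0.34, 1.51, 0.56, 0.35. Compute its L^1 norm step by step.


Step 1: Compute |f_i|^1 for each value:
  |-6.11|^1 = 6.11
  |-5.77|^1 = 5.77
  |-1.05|^1 = 1.05
  |-2.48|^1 = 2.48
  |-3.77|^1 = 3.77
Step 2: Multiply by measures and sum:
  6.11 * 1.19 = 7.2709
  5.77 * 0.34 = 1.9618
  1.05 * 1.51 = 1.5855
  2.48 * 0.56 = 1.3888
  3.77 * 0.35 = 1.3195
Sum = 7.2709 + 1.9618 + 1.5855 + 1.3888 + 1.3195 = 13.5265
Step 3: Take the p-th root:
||f||_1 = (13.5265)^(1/1) = 13.5265


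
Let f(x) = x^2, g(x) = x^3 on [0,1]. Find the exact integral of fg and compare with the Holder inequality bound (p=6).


Step 1: Exact integral of f*g = integral(x^5, 0, 1) = 1/6
     = 0.166667
Step 2: Holder bound with p=6, q=1.2:
  ||f||_p = (integral x^12 dx)^(1/6) = (1/13)^(1/6) = 0.652143
  ||g||_q = (integral x^3.6 dx)^(1/1.2) = (1/4.6)^(1/1.2) = 0.280351
Step 3: Holder bound = ||f||_p * ||g||_q = 0.652143 * 0.280351 = 0.182829
Verification: 0.166667 <= 0.182829 (Holder holds)


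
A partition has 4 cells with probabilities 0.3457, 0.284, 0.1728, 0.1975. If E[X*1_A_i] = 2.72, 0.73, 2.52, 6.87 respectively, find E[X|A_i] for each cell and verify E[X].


For each cell A_i: E[X|A_i] = E[X*1_A_i] / P(A_i)
Step 1: E[X|A_1] = 2.72 / 0.3457 = 7.868094
Step 2: E[X|A_2] = 0.73 / 0.284 = 2.570423
Step 3: E[X|A_3] = 2.52 / 0.1728 = 14.583333
Step 4: E[X|A_4] = 6.87 / 0.1975 = 34.78481
Verification: E[X] = sum E[X*1_A_i] = 2.72 + 0.73 + 2.52 + 6.87 = 12.84


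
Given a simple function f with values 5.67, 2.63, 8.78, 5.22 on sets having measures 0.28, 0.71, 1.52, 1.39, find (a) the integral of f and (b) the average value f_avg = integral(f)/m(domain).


Step 1: Integral = sum(value_i * measure_i)
= 5.67*0.28 + 2.63*0.71 + 8.78*1.52 + 5.22*1.39
= 1.5876 + 1.8673 + 13.3456 + 7.2558
= 24.0563
Step 2: Total measure of domain = 0.28 + 0.71 + 1.52 + 1.39 = 3.9
Step 3: Average value = 24.0563 / 3.9 = 6.168282


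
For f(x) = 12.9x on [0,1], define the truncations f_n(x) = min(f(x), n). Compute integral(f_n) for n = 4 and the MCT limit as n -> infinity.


f(x) = 12.9x on [0,1]; f_n(x) = min(12.9x, n). At n = 4:
Step 1: f(x) reaches 4 at x = 4/12.9 = 0.310078
Step 2: integral(f_4) = integral(12.9x, 0, 0.310078) + integral(4, 0.310078, 1)
       = 12.9*0.310078^2/2 + 4*(1 - 0.310078)
       = 0.620155 + 2.75969
       = 3.379845
Step 3: As n -> infinity, f_n increases to f, so by MCT integral(f_n) -> integral(f) = 12.9/2 = 6.45.
Convergence: integral(f_4) = 3.379845 -> 6.45 as n -> infinity


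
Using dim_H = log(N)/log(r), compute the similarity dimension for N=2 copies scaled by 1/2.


For a self-similar set with N copies scaled by 1/r:
dim_H = log(N)/log(r) = log(2)/log(2)
= 0.693147/0.693147
= 1


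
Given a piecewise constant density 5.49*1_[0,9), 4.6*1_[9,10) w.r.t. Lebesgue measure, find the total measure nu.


Integrate each piece of the Radon-Nikodym derivative:
Step 1: integral_0^9 5.49 dx = 5.49*(9-0) = 5.49*9 = 49.41
Step 2: integral_9^10 4.6 dx = 4.6*(10-9) = 4.6*1 = 4.6
Total: 49.41 + 4.6 = 54.01


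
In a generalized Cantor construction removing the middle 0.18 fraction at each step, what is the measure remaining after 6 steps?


Step 1: At each step, fraction remaining = 1 - 0.18 = 0.82
Step 2: After 6 steps, measure = (0.82)^6
Step 3: Computing the power step by step:
  After step 1: 0.82
  After step 2: 0.6724
  After step 3: 0.551368
  After step 4: 0.452122
  After step 5: 0.37074
  ...
Result = 0.304007


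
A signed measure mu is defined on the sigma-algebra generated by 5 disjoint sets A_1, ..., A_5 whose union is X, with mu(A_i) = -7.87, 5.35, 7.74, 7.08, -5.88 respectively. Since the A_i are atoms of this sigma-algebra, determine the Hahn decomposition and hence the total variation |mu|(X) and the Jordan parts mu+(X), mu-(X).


Step 1: Every measurable set is a union of atoms (the cells / points), so a Hahn decomposition is
  obtained by grouping atoms by sign: P = union of atoms with mu > 0, N = union of the remaining atoms.
  Atoms in P (indices): 2, 3, 4;  atoms in N (indices): 1, 5
  Positive values: 5.35, 7.74, 7.08
  Negative values: -7.87, -5.88
Step 2: mu+(X) = mu(P) = sum of positive atom values = 20.17
Step 3: mu-(X) = -mu(N) = sum of |negative atom values| = 13.75
Step 4: |mu|(X) = mu+(X) + mu-(X) = 20.17 + 13.75 = 33.92


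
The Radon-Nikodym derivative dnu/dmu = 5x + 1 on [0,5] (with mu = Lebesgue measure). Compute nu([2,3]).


nu(A) = integral_A (dnu/dmu) dmu = integral_2^3 (5x + 1) dx
Step 1: Antiderivative F(x) = (5/2)x^2 + 1x
Step 2: F(3) = (5/2)*3^2 + 1*3 = 22.5 + 3 = 25.5
Step 3: F(2) = (5/2)*2^2 + 1*2 = 10 + 2 = 12
Step 4: nu([2,3]) = F(3) - F(2) = 25.5 - 12 = 13.5


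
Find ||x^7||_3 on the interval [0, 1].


Step 1: ||f||_3 = (integral_0^1 |x^7|^3 dx)^(1/3)
     = (integral_0^1 x^21 dx)^(1/3)
Step 2: integral_0^1 x^21 dx = [x^22/(22)] from 0 to 1 = 1^22/22
     = 1/22 = 0.045455
Step 3: ||f||_3 = (0.045455)^(1/3) = 0.356883


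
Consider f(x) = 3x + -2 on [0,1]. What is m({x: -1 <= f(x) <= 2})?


f^(-1)([-1, 2]) = {x : -1 <= 3x + -2 <= 2}
Solving: (-1 - -2)/3 <= x <= (2 - -2)/3
= [0.333333, 1.333333]
Intersecting with [0,1]: [0.333333, 1]
Measure = 1 - 0.333333 = 0.666667


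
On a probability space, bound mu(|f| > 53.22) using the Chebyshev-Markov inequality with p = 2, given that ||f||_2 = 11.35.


Chebyshev/Markov inequality: mu(|f| > eps) <= (||f||_p / eps)^p
Step 1: ||f||_2 / eps = 11.35 / 53.22 = 0.213266
Step 2: Raise to power p = 2:
  (0.213266)^2 = 0.045482
Step 3: Therefore mu(|f| > 53.22) <= 0.045482


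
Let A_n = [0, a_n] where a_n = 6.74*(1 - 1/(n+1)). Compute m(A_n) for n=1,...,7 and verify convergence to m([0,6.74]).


By continuity of measure from below: if A_n increases to A, then m(A_n) -> m(A).
Here A = [0, 6.74], so m(A) = 6.74
Step 1: a_1 = 6.74*(1 - 1/2) = 3.37, m(A_1) = 3.37
Step 2: a_2 = 6.74*(1 - 1/3) = 4.4933, m(A_2) = 4.4933
Step 3: a_3 = 6.74*(1 - 1/4) = 5.055, m(A_3) = 5.055
Step 4: a_4 = 6.74*(1 - 1/5) = 5.392, m(A_4) = 5.392
Step 5: a_5 = 6.74*(1 - 1/6) = 5.6167, m(A_5) = 5.6167
Step 6: a_6 = 6.74*(1 - 1/7) = 5.7771, m(A_6) = 5.7771
Step 7: a_7 = 6.74*(1 - 1/8) = 5.8975, m(A_7) = 5.8975
Limit: m(A_n) -> m([0,6.74]) = 6.74


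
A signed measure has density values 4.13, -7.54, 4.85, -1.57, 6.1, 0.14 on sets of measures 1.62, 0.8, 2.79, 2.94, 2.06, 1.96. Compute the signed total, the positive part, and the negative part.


Step 1: Compute signed measure on each set:
  Set 1: 4.13 * 1.62 = 6.6906
  Set 2: -7.54 * 0.8 = -6.032
  Set 3: 4.85 * 2.79 = 13.5315
  Set 4: -1.57 * 2.94 = -4.6158
  Set 5: 6.1 * 2.06 = 12.566
  Set 6: 0.14 * 1.96 = 0.2744
Step 2: Total signed measure = (6.6906) + (-6.032) + (13.5315) + (-4.6158) + (12.566) + (0.2744)
     = 22.4147
Step 3: Positive part mu+(X) = sum of positive contributions = 33.0625
Step 4: Negative part mu-(X) = |sum of negative contributions| = 10.6478


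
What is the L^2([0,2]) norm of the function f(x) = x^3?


Step 1: ||f||_2 = (integral_0^2 |x^3|^2 dx)^(1/2)
     = (integral_0^2 x^6 dx)^(1/2)
Step 2: integral_0^2 x^6 dx = [x^7/(7)] from 0 to 2 = 2^7/7
     = 128/7 = 18.285714
Step 3: ||f||_2 = (18.285714)^(1/2) = 4.27618


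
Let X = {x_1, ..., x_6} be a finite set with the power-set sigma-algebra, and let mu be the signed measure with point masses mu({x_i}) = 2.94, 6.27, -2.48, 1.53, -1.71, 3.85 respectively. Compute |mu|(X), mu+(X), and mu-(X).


Step 1: Every measurable set is a union of atoms (the cells / points), so a Hahn decomposition is
  obtained by grouping atoms by sign: P = union of atoms with mu > 0, N = union of the remaining atoms.
  Atoms in P (indices): 1, 2, 4, 6;  atoms in N (indices): 3, 5
  Positive values: 2.94, 6.27, 1.53, 3.85
  Negative values: -2.48, -1.71
Step 2: mu+(X) = mu(P) = sum of positive atom values = 14.59
Step 3: mu-(X) = -mu(N) = sum of |negative atom values| = 4.19
Step 4: |mu|(X) = mu+(X) + mu-(X) = 14.59 + 4.19 = 18.78


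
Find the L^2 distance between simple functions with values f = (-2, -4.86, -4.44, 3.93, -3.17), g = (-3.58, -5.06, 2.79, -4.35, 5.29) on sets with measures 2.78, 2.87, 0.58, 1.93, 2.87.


Step 1: Compute differences f_i - g_i:
  -2 - -3.58 = 1.58
  -4.86 - -5.06 = 0.2
  -4.44 - 2.79 = -7.23
  3.93 - -4.35 = 8.28
  -3.17 - 5.29 = -8.46
Step 2: Compute |diff|^2 * measure for each set:
  |1.58|^2 * 2.78 = 2.4964 * 2.78 = 6.939992
  |0.2|^2 * 2.87 = 0.04 * 2.87 = 0.1148
  |-7.23|^2 * 0.58 = 52.2729 * 0.58 = 30.318282
  |8.28|^2 * 1.93 = 68.5584 * 1.93 = 132.317712
  |-8.46|^2 * 2.87 = 71.5716 * 2.87 = 205.410492
Step 3: Sum = 375.101278
Step 4: ||f-g||_2 = (375.101278)^(1/2) = 19.367532


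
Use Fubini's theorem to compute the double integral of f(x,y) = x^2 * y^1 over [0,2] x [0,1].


By Fubini's theorem, the double integral factors as a product of single integrals:
Step 1: integral_0^2 x^2 dx = [x^3/3] from 0 to 2
     = 2^3/3 = 2.666667
Step 2: integral_0^1 y^1 dy = [y^2/2] from 0 to 1
     = 1^2/2 = 0.5
Step 3: Double integral = 2.666667 * 0.5 = 1.333333
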